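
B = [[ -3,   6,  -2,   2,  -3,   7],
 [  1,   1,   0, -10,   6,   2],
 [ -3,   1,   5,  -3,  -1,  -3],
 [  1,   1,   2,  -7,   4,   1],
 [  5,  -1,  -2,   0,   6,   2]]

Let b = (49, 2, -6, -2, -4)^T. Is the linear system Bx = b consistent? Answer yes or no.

Row reduce the augmented matrix [B | b].
R2 ← R2 + (1/3)·R1: [0, 3, -2/3, -28/3, 5, 13/3, 55/3]
R3 ← R3 − R1: [0, -5, 7, -5, 2, -10, -55]
R4 ← R4 + (1/3)·R1: [0, 3, 4/3, -19/3, 3, 10/3, 43/3]
R5 ← R5 + (5/3)·R1: [0, 9, -16/3, 10/3, 1, 41/3, 233/3]
R3 ← R3 + (5/3)·R2: [0, 0, 53/9, -185/9, 31/3, -25/9, -220/9]
R4 ← R4 − R2: [0, 0, 2, 3, -2, -1, -4]
R5 ← R5 − (3)·R2: [0, 0, -10/3, 94/3, -14, 2/3, 68/3]
R4 ← R4 − (18/53)·R3: [0, 0, 0, 529/53, -292/53, -3/53, 228/53]
R5 ← R5 + (30/53)·R3: [0, 0, 0, 1044/53, -432/53, -48/53, 468/53]
R5 ← R5 − (1044/529)·R4: [0, 0, 0, 0, 1440/529, -420/529, 180/529]
The echelon form has 5 nonzero rows, and every pivot lies in the first 6 columns, so rank(B) = rank([B|b]) = 5.
The system is consistent.

yes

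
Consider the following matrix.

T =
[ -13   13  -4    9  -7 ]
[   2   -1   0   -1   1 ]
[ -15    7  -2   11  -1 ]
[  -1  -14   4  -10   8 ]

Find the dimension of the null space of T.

Row reduce to echelon form.
R2 ← R2 + (2/13)·R1: [0, 1, -8/13, 5/13, -1/13]
R3 ← R3 − (15/13)·R1: [0, -8, 34/13, 8/13, 92/13]
R4 ← R4 − (1/13)·R1: [0, -15, 56/13, -139/13, 111/13]
R3 ← R3 + (8)·R2: [0, 0, -30/13, 48/13, 84/13]
R4 ← R4 + (15)·R2: [0, 0, -64/13, -64/13, 96/13]
R4 ← R4 − (32/15)·R3: [0, 0, 0, -64/5, -32/5]
4 nonzero rows, so rank(T) = 4.
T has 5 columns; by rank–nullity, nullity = 5 − 4 = 1.

1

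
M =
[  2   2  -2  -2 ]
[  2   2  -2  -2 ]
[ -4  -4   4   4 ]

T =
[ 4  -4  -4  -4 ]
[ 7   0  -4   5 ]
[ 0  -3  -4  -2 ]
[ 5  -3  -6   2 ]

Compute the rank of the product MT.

First compute MT:
[[ 12,   4,   4,   2],
 [ 12,   4,   4,   2],
 [-24,  -8,  -8,  -4]]
Now row reduce the product.
R2 ← R2 − R1: [0, 0, 0, 0]
R3 ← R3 + (2)·R1: [0, 0, 0, 0]
1 nonzero row, so rank(MT) = 1.

1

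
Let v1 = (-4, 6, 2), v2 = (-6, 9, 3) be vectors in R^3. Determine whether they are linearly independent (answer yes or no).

no

Form the matrix with these vectors as rows and row reduce.
R2 ← R2 − (3/2)·R1: [0, 0, 0]
1 nonzero row, so the 2 vectors span a space of dimension 1.
Since 1 < 2, the vectors are linearly dependent.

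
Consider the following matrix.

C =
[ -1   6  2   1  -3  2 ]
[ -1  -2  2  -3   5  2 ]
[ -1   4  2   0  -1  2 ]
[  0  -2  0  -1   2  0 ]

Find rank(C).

Row reduce to echelon form.
R2 ← R2 − R1: [0, -8, 0, -4, 8, 0]
R3 ← R3 − R1: [0, -2, 0, -1, 2, 0]
R3 ← R3 − (1/4)·R2: [0, 0, 0, 0, 0, 0]
R4 ← R4 − (1/4)·R2: [0, 0, 0, 0, 0, 0]
Echelon form has 2 nonzero rows, so rank(C) = 2.

2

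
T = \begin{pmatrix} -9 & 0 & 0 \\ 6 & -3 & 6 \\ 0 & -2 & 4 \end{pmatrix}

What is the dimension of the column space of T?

2

Row reduce to echelon form.
R2 ← R2 + (2/3)·R1: [0, -3, 6]
R3 ← R3 − (2/3)·R2: [0, 0, 0]
Echelon form has 2 nonzero rows, so rank(T) = 2.
The column space has dimension equal to the rank: 2.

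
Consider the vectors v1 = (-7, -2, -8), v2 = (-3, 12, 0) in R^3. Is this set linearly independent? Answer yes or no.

yes

Form the matrix with these vectors as rows and row reduce.
R2 ← R2 − (3/7)·R1: [0, 90/7, 24/7]
2 nonzero rows, so the 2 vectors span a space of dimension 2.
Since 2 = 2, the vectors are linearly independent.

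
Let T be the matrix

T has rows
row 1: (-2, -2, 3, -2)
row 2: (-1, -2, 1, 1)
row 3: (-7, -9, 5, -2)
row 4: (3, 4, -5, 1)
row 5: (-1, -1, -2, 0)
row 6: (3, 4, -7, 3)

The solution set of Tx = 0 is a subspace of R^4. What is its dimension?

0

Row reduce to echelon form.
R2 ← R2 − (1/2)·R1: [0, -1, -1/2, 2]
R3 ← R3 − (7/2)·R1: [0, -2, -11/2, 5]
R4 ← R4 + (3/2)·R1: [0, 1, -1/2, -2]
R5 ← R5 − (1/2)·R1: [0, 0, -7/2, 1]
R6 ← R6 + (3/2)·R1: [0, 1, -5/2, 0]
R3 ← R3 − (2)·R2: [0, 0, -9/2, 1]
R4 ← R4 + R2: [0, 0, -1, 0]
R6 ← R6 + R2: [0, 0, -3, 2]
R4 ← R4 − (2/9)·R3: [0, 0, 0, -2/9]
R5 ← R5 − (7/9)·R3: [0, 0, 0, 2/9]
R6 ← R6 − (2/3)·R3: [0, 0, 0, 4/3]
R5 ← R5 + R4: [0, 0, 0, 0]
R6 ← R6 + (6)·R4: [0, 0, 0, 0]
4 nonzero rows, so rank(T) = 4.
T has 4 columns; by rank–nullity, nullity = 4 − 4 = 0.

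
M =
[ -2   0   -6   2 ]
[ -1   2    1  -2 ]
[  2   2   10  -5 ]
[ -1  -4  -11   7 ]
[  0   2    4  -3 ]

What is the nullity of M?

2

Row reduce to echelon form.
R2 ← R2 − (1/2)·R1: [0, 2, 4, -3]
R3 ← R3 + R1: [0, 2, 4, -3]
R4 ← R4 − (1/2)·R1: [0, -4, -8, 6]
R3 ← R3 − R2: [0, 0, 0, 0]
R4 ← R4 + (2)·R2: [0, 0, 0, 0]
R5 ← R5 − R2: [0, 0, 0, 0]
2 nonzero rows, so rank(M) = 2.
M has 4 columns; by rank–nullity, nullity = 4 − 2 = 2.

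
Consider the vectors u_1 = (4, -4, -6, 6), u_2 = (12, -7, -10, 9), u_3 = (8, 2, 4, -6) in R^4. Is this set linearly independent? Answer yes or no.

Form the matrix with these vectors as rows and row reduce.
R2 ← R2 − (3)·R1: [0, 5, 8, -9]
R3 ← R3 − (2)·R1: [0, 10, 16, -18]
R3 ← R3 − (2)·R2: [0, 0, 0, 0]
2 nonzero rows, so the 3 vectors span a space of dimension 2.
Since 2 < 3, the vectors are linearly dependent.

no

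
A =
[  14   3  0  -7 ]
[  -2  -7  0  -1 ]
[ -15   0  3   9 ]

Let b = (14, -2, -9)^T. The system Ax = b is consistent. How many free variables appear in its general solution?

Row reduce the augmented matrix [A | b].
R2 ← R2 + (1/7)·R1: [0, -46/7, 0, -2, 0]
R3 ← R3 + (15/14)·R1: [0, 45/14, 3, 3/2, 6]
R3 ← R3 + (45/92)·R2: [0, 0, 3, 12/23, 6]
The echelon form has 3 nonzero rows, and every pivot lies in the first 4 columns, so rank(A) = rank([A|b]) = 3.
The system is consistent.
Free variables = (unknowns) − (rank) = 4 − 3 = 1.

1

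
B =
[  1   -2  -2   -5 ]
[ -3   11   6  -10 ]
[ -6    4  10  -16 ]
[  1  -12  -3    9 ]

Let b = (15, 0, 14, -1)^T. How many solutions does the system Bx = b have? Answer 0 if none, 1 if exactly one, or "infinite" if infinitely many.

1

Row reduce the augmented matrix [B | b].
R2 ← R2 + (3)·R1: [0, 5, 0, -25, 45]
R3 ← R3 + (6)·R1: [0, -8, -2, -46, 104]
R4 ← R4 − R1: [0, -10, -1, 14, -16]
R3 ← R3 + (8/5)·R2: [0, 0, -2, -86, 176]
R4 ← R4 + (2)·R2: [0, 0, -1, -36, 74]
R4 ← R4 − (1/2)·R3: [0, 0, 0, 7, -14]
The echelon form has 4 nonzero rows, and every pivot lies in the first 4 columns, so rank(B) = rank([B|b]) = 4.
The system is consistent.
rank = 4 = number of unknowns, so the solution is unique.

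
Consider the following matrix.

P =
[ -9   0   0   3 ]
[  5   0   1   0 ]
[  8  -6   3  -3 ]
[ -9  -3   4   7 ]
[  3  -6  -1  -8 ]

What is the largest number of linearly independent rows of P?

3

Row reduce to echelon form.
R2 ← R2 + (5/9)·R1: [0, 0, 1, 5/3]
R3 ← R3 + (8/9)·R1: [0, -6, 3, -1/3]
R4 ← R4 − R1: [0, -3, 4, 4]
R5 ← R5 + (1/3)·R1: [0, -6, -1, -7]
Swap R2 ↔ R3
R4 ← R4 − (1/2)·R2: [0, 0, 5/2, 25/6]
R5 ← R5 − R2: [0, 0, -4, -20/3]
R4 ← R4 − (5/2)·R3: [0, 0, 0, 0]
R5 ← R5 + (4)·R3: [0, 0, 0, 0]
Echelon form has 3 nonzero rows, so rank(P) = 3.
The rank gives the maximum number of linearly independent rows: 3.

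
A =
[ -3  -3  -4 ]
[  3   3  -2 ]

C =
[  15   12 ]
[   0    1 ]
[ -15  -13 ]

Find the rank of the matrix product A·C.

1

First compute AC:
[[ 15,  13],
 [ 75,  65]]
Now row reduce the product.
R2 ← R2 − (5)·R1: [0, 0]
1 nonzero row, so rank(AC) = 1.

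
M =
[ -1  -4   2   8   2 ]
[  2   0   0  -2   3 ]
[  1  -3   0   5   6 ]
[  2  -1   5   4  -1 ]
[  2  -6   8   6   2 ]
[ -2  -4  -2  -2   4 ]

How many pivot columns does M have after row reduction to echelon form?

4

Row reduce to echelon form.
R2 ← R2 + (2)·R1: [0, -8, 4, 14, 7]
R3 ← R3 + R1: [0, -7, 2, 13, 8]
R4 ← R4 + (2)·R1: [0, -9, 9, 20, 3]
R5 ← R5 + (2)·R1: [0, -14, 12, 22, 6]
R6 ← R6 − (2)·R1: [0, 4, -6, -18, 0]
R3 ← R3 − (7/8)·R2: [0, 0, -3/2, 3/4, 15/8]
R4 ← R4 − (9/8)·R2: [0, 0, 9/2, 17/4, -39/8]
R5 ← R5 − (7/4)·R2: [0, 0, 5, -5/2, -25/4]
R6 ← R6 + (1/2)·R2: [0, 0, -4, -11, 7/2]
R4 ← R4 + (3)·R3: [0, 0, 0, 13/2, 3/4]
R5 ← R5 + (10/3)·R3: [0, 0, 0, 0, 0]
R6 ← R6 − (8/3)·R3: [0, 0, 0, -13, -3/2]
R6 ← R6 + (2)·R4: [0, 0, 0, 0, 0]
Echelon form has 4 nonzero rows, so rank(M) = 4.
Each nonzero row contributes one pivot column: 4 pivot columns.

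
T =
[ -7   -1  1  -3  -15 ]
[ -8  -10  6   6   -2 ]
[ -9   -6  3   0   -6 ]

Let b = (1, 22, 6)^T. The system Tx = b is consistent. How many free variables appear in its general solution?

Row reduce the augmented matrix [T | b].
R2 ← R2 − (8/7)·R1: [0, -62/7, 34/7, 66/7, 106/7, 146/7]
R3 ← R3 − (9/7)·R1: [0, -33/7, 12/7, 27/7, 93/7, 33/7]
R3 ← R3 − (33/62)·R2: [0, 0, -27/31, -36/31, 162/31, -198/31]
The echelon form has 3 nonzero rows, and every pivot lies in the first 5 columns, so rank(T) = rank([T|b]) = 3.
The system is consistent.
Free variables = (unknowns) − (rank) = 5 − 3 = 2.

2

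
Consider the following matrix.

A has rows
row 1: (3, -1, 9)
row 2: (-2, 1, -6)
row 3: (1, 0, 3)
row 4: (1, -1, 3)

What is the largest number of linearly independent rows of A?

Row reduce to echelon form.
R2 ← R2 + (2/3)·R1: [0, 1/3, 0]
R3 ← R3 − (1/3)·R1: [0, 1/3, 0]
R4 ← R4 − (1/3)·R1: [0, -2/3, 0]
R3 ← R3 − R2: [0, 0, 0]
R4 ← R4 + (2)·R2: [0, 0, 0]
Echelon form has 2 nonzero rows, so rank(A) = 2.
The rank gives the maximum number of linearly independent rows: 2.

2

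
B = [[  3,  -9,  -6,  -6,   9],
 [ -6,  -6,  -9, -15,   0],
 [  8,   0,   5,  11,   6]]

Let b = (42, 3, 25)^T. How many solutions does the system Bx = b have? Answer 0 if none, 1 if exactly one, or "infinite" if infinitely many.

infinite

Row reduce the augmented matrix [B | b].
R2 ← R2 + (2)·R1: [0, -24, -21, -27, 18, 87]
R3 ← R3 − (8/3)·R1: [0, 24, 21, 27, -18, -87]
R3 ← R3 + R2: [0, 0, 0, 0, 0, 0]
The echelon form has 2 nonzero rows, and every pivot lies in the first 5 columns, so rank(B) = rank([B|b]) = 2.
The system is consistent.
rank = 2 < 5 unknowns, so there are infinitely many solutions.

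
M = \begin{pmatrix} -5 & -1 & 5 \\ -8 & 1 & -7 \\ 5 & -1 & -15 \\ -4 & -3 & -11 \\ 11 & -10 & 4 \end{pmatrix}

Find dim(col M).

3

Row reduce to echelon form.
R2 ← R2 − (8/5)·R1: [0, 13/5, -15]
R3 ← R3 + R1: [0, -2, -10]
R4 ← R4 − (4/5)·R1: [0, -11/5, -15]
R5 ← R5 + (11/5)·R1: [0, -61/5, 15]
R3 ← R3 + (10/13)·R2: [0, 0, -280/13]
R4 ← R4 + (11/13)·R2: [0, 0, -360/13]
R5 ← R5 + (61/13)·R2: [0, 0, -720/13]
R4 ← R4 − (9/7)·R3: [0, 0, 0]
R5 ← R5 − (18/7)·R3: [0, 0, 0]
Echelon form has 3 nonzero rows, so rank(M) = 3.
The column space has dimension equal to the rank: 3.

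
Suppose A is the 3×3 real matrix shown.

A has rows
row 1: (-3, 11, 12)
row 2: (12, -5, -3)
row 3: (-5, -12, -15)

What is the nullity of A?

Row reduce to echelon form.
R2 ← R2 + (4)·R1: [0, 39, 45]
R3 ← R3 − (5/3)·R1: [0, -91/3, -35]
R3 ← R3 + (7/9)·R2: [0, 0, 0]
2 nonzero rows, so rank(A) = 2.
A has 3 columns; by rank–nullity, nullity = 3 − 2 = 1.

1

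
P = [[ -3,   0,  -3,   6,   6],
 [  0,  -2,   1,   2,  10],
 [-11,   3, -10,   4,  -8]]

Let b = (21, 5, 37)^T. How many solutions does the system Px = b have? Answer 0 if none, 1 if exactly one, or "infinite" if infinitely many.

Row reduce the augmented matrix [P | b].
R3 ← R3 − (11/3)·R1: [0, 3, 1, -18, -30, -40]
R3 ← R3 + (3/2)·R2: [0, 0, 5/2, -15, -15, -65/2]
The echelon form has 3 nonzero rows, and every pivot lies in the first 5 columns, so rank(P) = rank([P|b]) = 3.
The system is consistent.
rank = 3 < 5 unknowns, so there are infinitely many solutions.

infinite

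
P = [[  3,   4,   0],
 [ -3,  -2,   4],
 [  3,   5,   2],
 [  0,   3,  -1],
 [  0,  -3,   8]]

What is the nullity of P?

0

Row reduce to echelon form.
R2 ← R2 + R1: [0, 2, 4]
R3 ← R3 − R1: [0, 1, 2]
R3 ← R3 − (1/2)·R2: [0, 0, 0]
R4 ← R4 − (3/2)·R2: [0, 0, -7]
R5 ← R5 + (3/2)·R2: [0, 0, 14]
Swap R3 ↔ R4
R5 ← R5 + (2)·R3: [0, 0, 0]
3 nonzero rows, so rank(P) = 3.
P has 3 columns; by rank–nullity, nullity = 3 − 3 = 0.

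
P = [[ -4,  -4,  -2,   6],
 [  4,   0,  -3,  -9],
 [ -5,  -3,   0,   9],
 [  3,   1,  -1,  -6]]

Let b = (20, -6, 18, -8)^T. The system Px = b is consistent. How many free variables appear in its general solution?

2

Row reduce the augmented matrix [P | b].
R2 ← R2 + R1: [0, -4, -5, -3, 14]
R3 ← R3 − (5/4)·R1: [0, 2, 5/2, 3/2, -7]
R4 ← R4 + (3/4)·R1: [0, -2, -5/2, -3/2, 7]
R3 ← R3 + (1/2)·R2: [0, 0, 0, 0, 0]
R4 ← R4 − (1/2)·R2: [0, 0, 0, 0, 0]
The echelon form has 2 nonzero rows, and every pivot lies in the first 4 columns, so rank(P) = rank([P|b]) = 2.
The system is consistent.
Free variables = (unknowns) − (rank) = 4 − 2 = 2.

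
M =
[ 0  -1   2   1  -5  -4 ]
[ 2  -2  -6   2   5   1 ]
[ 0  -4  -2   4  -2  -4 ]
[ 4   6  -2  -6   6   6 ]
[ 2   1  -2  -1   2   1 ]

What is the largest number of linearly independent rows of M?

3

Row reduce to echelon form.
Swap R1 ↔ R2
R4 ← R4 − (2)·R1: [0, 10, 10, -10, -4, 4]
R5 ← R5 − R1: [0, 3, 4, -3, -3, 0]
R3 ← R3 − (4)·R2: [0, 0, -10, 0, 18, 12]
R4 ← R4 + (10)·R2: [0, 0, 30, 0, -54, -36]
R5 ← R5 + (3)·R2: [0, 0, 10, 0, -18, -12]
R4 ← R4 + (3)·R3: [0, 0, 0, 0, 0, 0]
R5 ← R5 + R3: [0, 0, 0, 0, 0, 0]
Echelon form has 3 nonzero rows, so rank(M) = 3.
The rank gives the maximum number of linearly independent rows: 3.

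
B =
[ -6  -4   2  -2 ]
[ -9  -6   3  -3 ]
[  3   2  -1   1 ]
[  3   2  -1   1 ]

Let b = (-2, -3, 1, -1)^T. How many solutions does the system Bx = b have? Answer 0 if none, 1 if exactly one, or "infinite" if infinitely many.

0

Row reduce the augmented matrix [B | b].
R2 ← R2 − (3/2)·R1: [0, 0, 0, 0, 0]
R3 ← R3 + (1/2)·R1: [0, 0, 0, 0, 0]
R4 ← R4 + (1/2)·R1: [0, 0, 0, 0, -2]
Swap R2 ↔ R4
The echelon form has 2 nonzero rows; the last pivot sits in the augmented column, so rank(B) = 1 but rank([B|b]) = 2.
Since the ranks differ, the system is inconsistent.
It has no solutions.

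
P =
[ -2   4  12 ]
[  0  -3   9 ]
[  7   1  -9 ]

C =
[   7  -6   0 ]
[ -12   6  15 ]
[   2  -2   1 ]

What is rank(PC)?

First compute PC:
[[-38,  12,  72],
 [ 54, -36, -36],
 [ 19, -18,   6]]
Now row reduce the product.
R2 ← R2 + (27/19)·R1: [0, -360/19, 1260/19]
R3 ← R3 + (1/2)·R1: [0, -12, 42]
R3 ← R3 − (19/30)·R2: [0, 0, 0]
2 nonzero rows, so rank(PC) = 2.

2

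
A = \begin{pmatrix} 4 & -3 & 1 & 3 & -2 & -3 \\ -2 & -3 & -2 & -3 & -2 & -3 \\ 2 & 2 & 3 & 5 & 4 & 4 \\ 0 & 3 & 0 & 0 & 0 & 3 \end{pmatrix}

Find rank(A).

Row reduce to echelon form.
R2 ← R2 + (1/2)·R1: [0, -9/2, -3/2, -3/2, -3, -9/2]
R3 ← R3 − (1/2)·R1: [0, 7/2, 5/2, 7/2, 5, 11/2]
R3 ← R3 + (7/9)·R2: [0, 0, 4/3, 7/3, 8/3, 2]
R4 ← R4 + (2/3)·R2: [0, 0, -1, -1, -2, 0]
R4 ← R4 + (3/4)·R3: [0, 0, 0, 3/4, 0, 3/2]
Echelon form has 4 nonzero rows, so rank(A) = 4.

4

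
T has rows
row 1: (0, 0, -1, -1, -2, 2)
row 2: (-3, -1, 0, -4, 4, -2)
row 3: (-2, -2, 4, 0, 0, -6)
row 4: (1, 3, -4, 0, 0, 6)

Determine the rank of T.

Row reduce to echelon form.
Swap R1 ↔ R2
R3 ← R3 − (2/3)·R1: [0, -4/3, 4, 8/3, -8/3, -14/3]
R4 ← R4 + (1/3)·R1: [0, 8/3, -4, -4/3, 4/3, 16/3]
Swap R2 ↔ R3
R4 ← R4 + (2)·R2: [0, 0, 4, 4, -4, -4]
R4 ← R4 + (4)·R3: [0, 0, 0, 0, -12, 4]
Echelon form has 4 nonzero rows, so rank(T) = 4.

4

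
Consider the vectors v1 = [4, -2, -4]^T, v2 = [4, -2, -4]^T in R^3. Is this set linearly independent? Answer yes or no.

no

Form the matrix with these vectors as rows and row reduce.
R2 ← R2 − R1: [0, 0, 0]
1 nonzero row, so the 2 vectors span a space of dimension 1.
Since 1 < 2, the vectors are linearly dependent.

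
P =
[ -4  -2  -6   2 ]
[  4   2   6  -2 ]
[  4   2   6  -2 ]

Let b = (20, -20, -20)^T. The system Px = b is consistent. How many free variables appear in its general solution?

Row reduce the augmented matrix [P | b].
R2 ← R2 + R1: [0, 0, 0, 0, 0]
R3 ← R3 + R1: [0, 0, 0, 0, 0]
The echelon form has 1 nonzero rows, and every pivot lies in the first 4 columns, so rank(P) = rank([P|b]) = 1.
The system is consistent.
Free variables = (unknowns) − (rank) = 4 − 1 = 3.

3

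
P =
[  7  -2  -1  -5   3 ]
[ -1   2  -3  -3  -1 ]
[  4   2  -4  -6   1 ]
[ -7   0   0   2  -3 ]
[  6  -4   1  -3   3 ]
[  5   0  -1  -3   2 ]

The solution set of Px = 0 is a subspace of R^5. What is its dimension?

Row reduce to echelon form.
R2 ← R2 + (1/7)·R1: [0, 12/7, -22/7, -26/7, -4/7]
R3 ← R3 − (4/7)·R1: [0, 22/7, -24/7, -22/7, -5/7]
R4 ← R4 + R1: [0, -2, -1, -3, 0]
R5 ← R5 − (6/7)·R1: [0, -16/7, 13/7, 9/7, 3/7]
R6 ← R6 − (5/7)·R1: [0, 10/7, -2/7, 4/7, -1/7]
R3 ← R3 − (11/6)·R2: [0, 0, 7/3, 11/3, 1/3]
R4 ← R4 + (7/6)·R2: [0, 0, -14/3, -22/3, -2/3]
R5 ← R5 + (4/3)·R2: [0, 0, -7/3, -11/3, -1/3]
R6 ← R6 − (5/6)·R2: [0, 0, 7/3, 11/3, 1/3]
R4 ← R4 + (2)·R3: [0, 0, 0, 0, 0]
R5 ← R5 + R3: [0, 0, 0, 0, 0]
R6 ← R6 − R3: [0, 0, 0, 0, 0]
3 nonzero rows, so rank(P) = 3.
P has 5 columns; by rank–nullity, nullity = 5 − 3 = 2.

2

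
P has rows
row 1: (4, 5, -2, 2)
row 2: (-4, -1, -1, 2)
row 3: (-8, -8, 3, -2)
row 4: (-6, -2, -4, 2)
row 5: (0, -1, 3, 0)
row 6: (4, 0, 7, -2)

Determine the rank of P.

4

Row reduce to echelon form.
R2 ← R2 + R1: [0, 4, -3, 4]
R3 ← R3 + (2)·R1: [0, 2, -1, 2]
R4 ← R4 + (3/2)·R1: [0, 11/2, -7, 5]
R6 ← R6 − R1: [0, -5, 9, -4]
R3 ← R3 − (1/2)·R2: [0, 0, 1/2, 0]
R4 ← R4 − (11/8)·R2: [0, 0, -23/8, -1/2]
R5 ← R5 + (1/4)·R2: [0, 0, 9/4, 1]
R6 ← R6 + (5/4)·R2: [0, 0, 21/4, 1]
R4 ← R4 + (23/4)·R3: [0, 0, 0, -1/2]
R5 ← R5 − (9/2)·R3: [0, 0, 0, 1]
R6 ← R6 − (21/2)·R3: [0, 0, 0, 1]
R5 ← R5 + (2)·R4: [0, 0, 0, 0]
R6 ← R6 + (2)·R4: [0, 0, 0, 0]
Echelon form has 4 nonzero rows, so rank(P) = 4.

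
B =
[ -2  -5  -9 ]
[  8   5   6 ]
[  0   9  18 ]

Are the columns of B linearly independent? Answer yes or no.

Row reduce B to echelon form.
R2 ← R2 + (4)·R1: [0, -15, -30]
R3 ← R3 + (3/5)·R2: [0, 0, 0]
2 pivots among 3 columns.
Only 2 < 3 pivot columns, so the columns are linearly dependent.

no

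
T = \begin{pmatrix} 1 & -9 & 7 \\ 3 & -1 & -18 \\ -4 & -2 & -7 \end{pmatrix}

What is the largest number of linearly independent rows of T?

3

Row reduce to echelon form.
R2 ← R2 − (3)·R1: [0, 26, -39]
R3 ← R3 + (4)·R1: [0, -38, 21]
R3 ← R3 + (19/13)·R2: [0, 0, -36]
Echelon form has 3 nonzero rows, so rank(T) = 3.
The rank gives the maximum number of linearly independent rows: 3.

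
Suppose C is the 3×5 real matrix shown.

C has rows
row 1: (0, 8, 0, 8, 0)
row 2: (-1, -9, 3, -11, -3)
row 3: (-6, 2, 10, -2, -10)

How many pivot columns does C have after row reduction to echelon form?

Row reduce to echelon form.
Swap R1 ↔ R2
R3 ← R3 − (6)·R1: [0, 56, -8, 64, 8]
R3 ← R3 − (7)·R2: [0, 0, -8, 8, 8]
Echelon form has 3 nonzero rows, so rank(C) = 3.
Each nonzero row contributes one pivot column: 3 pivot columns.

3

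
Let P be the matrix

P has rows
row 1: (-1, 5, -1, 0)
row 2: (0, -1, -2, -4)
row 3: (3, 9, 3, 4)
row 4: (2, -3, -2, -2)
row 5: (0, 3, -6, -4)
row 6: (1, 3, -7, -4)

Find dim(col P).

Row reduce to echelon form.
R3 ← R3 + (3)·R1: [0, 24, 0, 4]
R4 ← R4 + (2)·R1: [0, 7, -4, -2]
R6 ← R6 + R1: [0, 8, -8, -4]
R3 ← R3 + (24)·R2: [0, 0, -48, -92]
R4 ← R4 + (7)·R2: [0, 0, -18, -30]
R5 ← R5 + (3)·R2: [0, 0, -12, -16]
R6 ← R6 + (8)·R2: [0, 0, -24, -36]
R4 ← R4 − (3/8)·R3: [0, 0, 0, 9/2]
R5 ← R5 − (1/4)·R3: [0, 0, 0, 7]
R6 ← R6 − (1/2)·R3: [0, 0, 0, 10]
R5 ← R5 − (14/9)·R4: [0, 0, 0, 0]
R6 ← R6 − (20/9)·R4: [0, 0, 0, 0]
Echelon form has 4 nonzero rows, so rank(P) = 4.
The column space has dimension equal to the rank: 4.

4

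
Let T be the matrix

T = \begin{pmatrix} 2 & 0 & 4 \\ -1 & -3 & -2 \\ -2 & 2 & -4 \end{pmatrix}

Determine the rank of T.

Row reduce to echelon form.
R2 ← R2 + (1/2)·R1: [0, -3, 0]
R3 ← R3 + R1: [0, 2, 0]
R3 ← R3 + (2/3)·R2: [0, 0, 0]
Echelon form has 2 nonzero rows, so rank(T) = 2.

2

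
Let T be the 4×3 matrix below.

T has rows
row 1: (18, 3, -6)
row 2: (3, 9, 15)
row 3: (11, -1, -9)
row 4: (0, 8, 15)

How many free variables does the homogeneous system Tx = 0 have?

Row reduce to echelon form.
R2 ← R2 − (1/6)·R1: [0, 17/2, 16]
R3 ← R3 − (11/18)·R1: [0, -17/6, -16/3]
R3 ← R3 + (1/3)·R2: [0, 0, 0]
R4 ← R4 − (16/17)·R2: [0, 0, -1/17]
Swap R3 ↔ R4
3 nonzero rows, so rank(T) = 3.
T has 3 columns; by rank–nullity, nullity = 3 − 3 = 0.

0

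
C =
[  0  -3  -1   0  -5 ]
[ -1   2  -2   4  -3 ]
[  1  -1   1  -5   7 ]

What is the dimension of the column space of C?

Row reduce to echelon form.
Swap R1 ↔ R2
R3 ← R3 + R1: [0, 1, -1, -1, 4]
R3 ← R3 + (1/3)·R2: [0, 0, -4/3, -1, 7/3]
Echelon form has 3 nonzero rows, so rank(C) = 3.
The column space has dimension equal to the rank: 3.

3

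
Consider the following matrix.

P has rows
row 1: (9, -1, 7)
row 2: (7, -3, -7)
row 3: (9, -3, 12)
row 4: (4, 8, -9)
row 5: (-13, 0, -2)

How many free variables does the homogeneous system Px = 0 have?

0

Row reduce to echelon form.
R2 ← R2 − (7/9)·R1: [0, -20/9, -112/9]
R3 ← R3 − R1: [0, -2, 5]
R4 ← R4 − (4/9)·R1: [0, 76/9, -109/9]
R5 ← R5 + (13/9)·R1: [0, -13/9, 73/9]
R3 ← R3 − (9/10)·R2: [0, 0, 81/5]
R4 ← R4 + (19/5)·R2: [0, 0, -297/5]
R5 ← R5 − (13/20)·R2: [0, 0, 81/5]
R4 ← R4 + (11/3)·R3: [0, 0, 0]
R5 ← R5 − R3: [0, 0, 0]
3 nonzero rows, so rank(P) = 3.
P has 3 columns; by rank–nullity, nullity = 3 − 3 = 0.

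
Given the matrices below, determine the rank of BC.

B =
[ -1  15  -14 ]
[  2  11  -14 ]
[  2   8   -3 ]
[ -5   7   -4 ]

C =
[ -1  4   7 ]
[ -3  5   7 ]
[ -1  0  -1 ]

2

First compute BC:
[[-30,  71, 112],
 [-21,  63, 105],
 [-23,  48,  73],
 [-12,  15,  18]]
Now row reduce the product.
R2 ← R2 − (7/10)·R1: [0, 133/10, 133/5]
R3 ← R3 − (23/30)·R1: [0, -193/30, -193/15]
R4 ← R4 − (2/5)·R1: [0, -67/5, -134/5]
R3 ← R3 + (193/399)·R2: [0, 0, 0]
R4 ← R4 + (134/133)·R2: [0, 0, 0]
2 nonzero rows, so rank(BC) = 2.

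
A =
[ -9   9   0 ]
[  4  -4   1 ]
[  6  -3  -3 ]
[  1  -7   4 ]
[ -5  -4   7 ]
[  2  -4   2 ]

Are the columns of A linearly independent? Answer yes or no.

Row reduce A to echelon form.
R2 ← R2 + (4/9)·R1: [0, 0, 1]
R3 ← R3 + (2/3)·R1: [0, 3, -3]
R4 ← R4 + (1/9)·R1: [0, -6, 4]
R5 ← R5 − (5/9)·R1: [0, -9, 7]
R6 ← R6 + (2/9)·R1: [0, -2, 2]
Swap R2 ↔ R3
R4 ← R4 + (2)·R2: [0, 0, -2]
R5 ← R5 + (3)·R2: [0, 0, -2]
R6 ← R6 + (2/3)·R2: [0, 0, 0]
R4 ← R4 + (2)·R3: [0, 0, 0]
R5 ← R5 + (2)·R3: [0, 0, 0]
3 pivots among 3 columns.
Every column is a pivot column, so the columns are linearly independent.

yes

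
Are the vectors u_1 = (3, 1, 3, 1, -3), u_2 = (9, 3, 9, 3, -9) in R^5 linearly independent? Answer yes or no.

Form the matrix with these vectors as rows and row reduce.
R2 ← R2 − (3)·R1: [0, 0, 0, 0, 0]
1 nonzero row, so the 2 vectors span a space of dimension 1.
Since 1 < 2, the vectors are linearly dependent.

no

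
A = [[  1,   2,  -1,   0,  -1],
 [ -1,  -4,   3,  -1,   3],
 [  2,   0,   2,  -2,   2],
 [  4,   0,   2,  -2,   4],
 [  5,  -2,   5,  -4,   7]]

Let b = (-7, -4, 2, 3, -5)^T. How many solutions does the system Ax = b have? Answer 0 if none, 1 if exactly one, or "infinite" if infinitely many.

0

Row reduce the augmented matrix [A | b].
R2 ← R2 + R1: [0, -2, 2, -1, 2, -11]
R3 ← R3 − (2)·R1: [0, -4, 4, -2, 4, 16]
R4 ← R4 − (4)·R1: [0, -8, 6, -2, 8, 31]
R5 ← R5 − (5)·R1: [0, -12, 10, -4, 12, 30]
R3 ← R3 − (2)·R2: [0, 0, 0, 0, 0, 38]
R4 ← R4 − (4)·R2: [0, 0, -2, 2, 0, 75]
R5 ← R5 − (6)·R2: [0, 0, -2, 2, 0, 96]
Swap R3 ↔ R4
R5 ← R5 − R3: [0, 0, 0, 0, 0, 21]
R5 ← R5 − (21/38)·R4: [0, 0, 0, 0, 0, 0]
The echelon form has 4 nonzero rows; the last pivot sits in the augmented column, so rank(A) = 3 but rank([A|b]) = 4.
Since the ranks differ, the system is inconsistent.
It has no solutions.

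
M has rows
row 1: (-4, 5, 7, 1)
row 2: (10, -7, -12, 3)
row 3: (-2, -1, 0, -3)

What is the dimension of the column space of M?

2

Row reduce to echelon form.
R2 ← R2 + (5/2)·R1: [0, 11/2, 11/2, 11/2]
R3 ← R3 − (1/2)·R1: [0, -7/2, -7/2, -7/2]
R3 ← R3 + (7/11)·R2: [0, 0, 0, 0]
Echelon form has 2 nonzero rows, so rank(M) = 2.
The column space has dimension equal to the rank: 2.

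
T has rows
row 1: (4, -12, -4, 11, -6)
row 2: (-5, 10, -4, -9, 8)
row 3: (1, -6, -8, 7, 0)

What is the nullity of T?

Row reduce to echelon form.
R2 ← R2 + (5/4)·R1: [0, -5, -9, 19/4, 1/2]
R3 ← R3 − (1/4)·R1: [0, -3, -7, 17/4, 3/2]
R3 ← R3 − (3/5)·R2: [0, 0, -8/5, 7/5, 6/5]
3 nonzero rows, so rank(T) = 3.
T has 5 columns; by rank–nullity, nullity = 5 − 3 = 2.

2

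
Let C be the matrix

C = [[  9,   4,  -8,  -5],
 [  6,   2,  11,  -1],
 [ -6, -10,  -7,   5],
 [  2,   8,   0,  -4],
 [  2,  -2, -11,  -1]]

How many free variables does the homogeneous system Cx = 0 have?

Row reduce to echelon form.
R2 ← R2 − (2/3)·R1: [0, -2/3, 49/3, 7/3]
R3 ← R3 + (2/3)·R1: [0, -22/3, -37/3, 5/3]
R4 ← R4 − (2/9)·R1: [0, 64/9, 16/9, -26/9]
R5 ← R5 − (2/9)·R1: [0, -26/9, -83/9, 1/9]
R3 ← R3 − (11)·R2: [0, 0, -192, -24]
R4 ← R4 + (32/3)·R2: [0, 0, 176, 22]
R5 ← R5 − (13/3)·R2: [0, 0, -80, -10]
R4 ← R4 + (11/12)·R3: [0, 0, 0, 0]
R5 ← R5 − (5/12)·R3: [0, 0, 0, 0]
3 nonzero rows, so rank(C) = 3.
C has 4 columns; by rank–nullity, nullity = 4 − 3 = 1.

1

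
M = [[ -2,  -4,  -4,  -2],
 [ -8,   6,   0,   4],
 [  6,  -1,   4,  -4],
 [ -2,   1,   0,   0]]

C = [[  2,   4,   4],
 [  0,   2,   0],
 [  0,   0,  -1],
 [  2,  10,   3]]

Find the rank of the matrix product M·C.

3

First compute MC:
[[ -8, -36, -10],
 [ -8,  20, -20],
 [  4, -18,   8],
 [ -4,  -6,  -8]]
Now row reduce the product.
R2 ← R2 − R1: [0, 56, -10]
R3 ← R3 + (1/2)·R1: [0, -36, 3]
R4 ← R4 − (1/2)·R1: [0, 12, -3]
R3 ← R3 + (9/14)·R2: [0, 0, -24/7]
R4 ← R4 − (3/14)·R2: [0, 0, -6/7]
R4 ← R4 − (1/4)·R3: [0, 0, 0]
3 nonzero rows, so rank(MC) = 3.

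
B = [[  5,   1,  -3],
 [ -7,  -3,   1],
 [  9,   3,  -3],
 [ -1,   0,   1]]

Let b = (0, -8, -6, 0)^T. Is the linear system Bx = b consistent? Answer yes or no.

Row reduce the augmented matrix [B | b].
R2 ← R2 + (7/5)·R1: [0, -8/5, -16/5, -8]
R3 ← R3 − (9/5)·R1: [0, 6/5, 12/5, -6]
R4 ← R4 + (1/5)·R1: [0, 1/5, 2/5, 0]
R3 ← R3 + (3/4)·R2: [0, 0, 0, -12]
R4 ← R4 + (1/8)·R2: [0, 0, 0, -1]
R4 ← R4 − (1/12)·R3: [0, 0, 0, 0]
The echelon form has 3 nonzero rows; the last pivot sits in the augmented column, so rank(B) = 2 but rank([B|b]) = 3.
Since the ranks differ, the system is inconsistent.

no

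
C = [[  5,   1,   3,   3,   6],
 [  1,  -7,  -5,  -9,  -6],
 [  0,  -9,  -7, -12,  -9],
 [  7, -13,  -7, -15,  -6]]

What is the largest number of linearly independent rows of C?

Row reduce to echelon form.
R2 ← R2 − (1/5)·R1: [0, -36/5, -28/5, -48/5, -36/5]
R4 ← R4 − (7/5)·R1: [0, -72/5, -56/5, -96/5, -72/5]
R3 ← R3 − (5/4)·R2: [0, 0, 0, 0, 0]
R4 ← R4 − (2)·R2: [0, 0, 0, 0, 0]
Echelon form has 2 nonzero rows, so rank(C) = 2.
The rank gives the maximum number of linearly independent rows: 2.

2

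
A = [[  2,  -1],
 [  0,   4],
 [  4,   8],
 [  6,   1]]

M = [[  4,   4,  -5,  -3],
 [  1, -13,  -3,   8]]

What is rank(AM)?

2

First compute AM:
[[  7,  21,  -7, -14],
 [  4, -52, -12,  32],
 [ 24, -88, -44,  52],
 [ 25,  11, -33, -10]]
Now row reduce the product.
R2 ← R2 − (4/7)·R1: [0, -64, -8, 40]
R3 ← R3 − (24/7)·R1: [0, -160, -20, 100]
R4 ← R4 − (25/7)·R1: [0, -64, -8, 40]
R3 ← R3 − (5/2)·R2: [0, 0, 0, 0]
R4 ← R4 − R2: [0, 0, 0, 0]
2 nonzero rows, so rank(AM) = 2.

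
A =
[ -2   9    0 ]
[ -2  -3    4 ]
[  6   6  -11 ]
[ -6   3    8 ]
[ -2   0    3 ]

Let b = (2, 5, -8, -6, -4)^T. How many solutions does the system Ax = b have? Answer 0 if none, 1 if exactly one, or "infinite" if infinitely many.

Row reduce the augmented matrix [A | b].
R2 ← R2 − R1: [0, -12, 4, 3]
R3 ← R3 + (3)·R1: [0, 33, -11, -2]
R4 ← R4 − (3)·R1: [0, -24, 8, -12]
R5 ← R5 − R1: [0, -9, 3, -6]
R3 ← R3 + (11/4)·R2: [0, 0, 0, 25/4]
R4 ← R4 − (2)·R2: [0, 0, 0, -18]
R5 ← R5 − (3/4)·R2: [0, 0, 0, -33/4]
R4 ← R4 + (72/25)·R3: [0, 0, 0, 0]
R5 ← R5 + (33/25)·R3: [0, 0, 0, 0]
The echelon form has 3 nonzero rows; the last pivot sits in the augmented column, so rank(A) = 2 but rank([A|b]) = 3.
Since the ranks differ, the system is inconsistent.
It has no solutions.

0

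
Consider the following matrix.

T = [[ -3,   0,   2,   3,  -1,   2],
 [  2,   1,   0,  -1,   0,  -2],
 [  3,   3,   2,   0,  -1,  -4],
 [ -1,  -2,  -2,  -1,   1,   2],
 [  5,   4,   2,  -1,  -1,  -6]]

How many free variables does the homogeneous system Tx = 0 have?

Row reduce to echelon form.
R2 ← R2 + (2/3)·R1: [0, 1, 4/3, 1, -2/3, -2/3]
R3 ← R3 + R1: [0, 3, 4, 3, -2, -2]
R4 ← R4 − (1/3)·R1: [0, -2, -8/3, -2, 4/3, 4/3]
R5 ← R5 + (5/3)·R1: [0, 4, 16/3, 4, -8/3, -8/3]
R3 ← R3 − (3)·R2: [0, 0, 0, 0, 0, 0]
R4 ← R4 + (2)·R2: [0, 0, 0, 0, 0, 0]
R5 ← R5 − (4)·R2: [0, 0, 0, 0, 0, 0]
2 nonzero rows, so rank(T) = 2.
T has 6 columns; by rank–nullity, nullity = 6 − 2 = 4.

4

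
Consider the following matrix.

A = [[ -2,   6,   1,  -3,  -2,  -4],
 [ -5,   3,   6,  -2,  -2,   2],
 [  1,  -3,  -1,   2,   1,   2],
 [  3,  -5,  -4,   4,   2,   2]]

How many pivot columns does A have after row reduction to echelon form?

Row reduce to echelon form.
R2 ← R2 − (5/2)·R1: [0, -12, 7/2, 11/2, 3, 12]
R3 ← R3 + (1/2)·R1: [0, 0, -1/2, 1/2, 0, 0]
R4 ← R4 + (3/2)·R1: [0, 4, -5/2, -1/2, -1, -4]
R4 ← R4 + (1/3)·R2: [0, 0, -4/3, 4/3, 0, 0]
R4 ← R4 − (8/3)·R3: [0, 0, 0, 0, 0, 0]
Echelon form has 3 nonzero rows, so rank(A) = 3.
Each nonzero row contributes one pivot column: 3 pivot columns.

3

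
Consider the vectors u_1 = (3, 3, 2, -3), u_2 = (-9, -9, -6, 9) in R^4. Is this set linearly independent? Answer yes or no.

no

Form the matrix with these vectors as rows and row reduce.
R2 ← R2 + (3)·R1: [0, 0, 0, 0]
1 nonzero row, so the 2 vectors span a space of dimension 1.
Since 1 < 2, the vectors are linearly dependent.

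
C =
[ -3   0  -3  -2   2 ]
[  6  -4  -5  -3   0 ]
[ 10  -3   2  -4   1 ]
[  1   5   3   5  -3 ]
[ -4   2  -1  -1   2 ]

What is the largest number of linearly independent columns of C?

4

Row reduce to echelon form.
R2 ← R2 + (2)·R1: [0, -4, -11, -7, 4]
R3 ← R3 + (10/3)·R1: [0, -3, -8, -32/3, 23/3]
R4 ← R4 + (1/3)·R1: [0, 5, 2, 13/3, -7/3]
R5 ← R5 − (4/3)·R1: [0, 2, 3, 5/3, -2/3]
R3 ← R3 − (3/4)·R2: [0, 0, 1/4, -65/12, 14/3]
R4 ← R4 + (5/4)·R2: [0, 0, -47/4, -53/12, 8/3]
R5 ← R5 + (1/2)·R2: [0, 0, -5/2, -11/6, 4/3]
R4 ← R4 + (47)·R3: [0, 0, 0, -259, 222]
R5 ← R5 + (10)·R3: [0, 0, 0, -56, 48]
R5 ← R5 − (8/37)·R4: [0, 0, 0, 0, 0]
Echelon form has 4 nonzero rows, so rank(C) = 4.
The rank gives the maximum number of linearly independent columns: 4.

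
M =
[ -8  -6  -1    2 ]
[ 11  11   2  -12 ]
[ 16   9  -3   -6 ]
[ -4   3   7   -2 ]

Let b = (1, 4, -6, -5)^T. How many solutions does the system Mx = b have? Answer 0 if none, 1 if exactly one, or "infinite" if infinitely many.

Row reduce the augmented matrix [M | b].
R2 ← R2 + (11/8)·R1: [0, 11/4, 5/8, -37/4, 43/8]
R3 ← R3 + (2)·R1: [0, -3, -5, -2, -4]
R4 ← R4 − (1/2)·R1: [0, 6, 15/2, -3, -11/2]
R3 ← R3 + (12/11)·R2: [0, 0, -95/22, -133/11, 41/22]
R4 ← R4 − (24/11)·R2: [0, 0, 135/22, 189/11, -379/22]
R4 ← R4 + (27/19)·R3: [0, 0, 0, 0, -277/19]
The echelon form has 4 nonzero rows; the last pivot sits in the augmented column, so rank(M) = 3 but rank([M|b]) = 4.
Since the ranks differ, the system is inconsistent.
It has no solutions.

0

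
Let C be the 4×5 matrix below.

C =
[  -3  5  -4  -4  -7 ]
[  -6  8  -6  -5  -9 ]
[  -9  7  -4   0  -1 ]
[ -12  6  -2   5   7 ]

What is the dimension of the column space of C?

Row reduce to echelon form.
R2 ← R2 − (2)·R1: [0, -2, 2, 3, 5]
R3 ← R3 − (3)·R1: [0, -8, 8, 12, 20]
R4 ← R4 − (4)·R1: [0, -14, 14, 21, 35]
R3 ← R3 − (4)·R2: [0, 0, 0, 0, 0]
R4 ← R4 − (7)·R2: [0, 0, 0, 0, 0]
Echelon form has 2 nonzero rows, so rank(C) = 2.
The column space has dimension equal to the rank: 2.

2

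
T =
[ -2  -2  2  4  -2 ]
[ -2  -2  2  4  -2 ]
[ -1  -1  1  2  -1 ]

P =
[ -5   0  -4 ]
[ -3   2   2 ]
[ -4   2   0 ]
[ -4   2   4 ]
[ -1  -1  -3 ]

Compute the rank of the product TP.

1

First compute TP:
[[ -6,  10,  26],
 [ -6,  10,  26],
 [ -3,   5,  13]]
Now row reduce the product.
R2 ← R2 − R1: [0, 0, 0]
R3 ← R3 − (1/2)·R1: [0, 0, 0]
1 nonzero row, so rank(TP) = 1.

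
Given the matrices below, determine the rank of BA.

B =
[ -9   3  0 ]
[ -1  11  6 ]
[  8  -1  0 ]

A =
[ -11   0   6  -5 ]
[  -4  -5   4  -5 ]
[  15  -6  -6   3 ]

First compute BA:
[[ 87, -15, -42,  30],
 [ 57, -91,   2, -32],
 [-84,   5,  44, -35]]
Now row reduce the product.
R2 ← R2 − (19/29)·R1: [0, -2354/29, 856/29, -1498/29]
R3 ← R3 + (28/29)·R1: [0, -275/29, 100/29, -175/29]
R3 ← R3 − (25/214)·R2: [0, 0, 0, 0]
2 nonzero rows, so rank(BA) = 2.

2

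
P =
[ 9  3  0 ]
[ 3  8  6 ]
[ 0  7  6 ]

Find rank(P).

2

Row reduce to echelon form.
R2 ← R2 − (1/3)·R1: [0, 7, 6]
R3 ← R3 − R2: [0, 0, 0]
Echelon form has 2 nonzero rows, so rank(P) = 2.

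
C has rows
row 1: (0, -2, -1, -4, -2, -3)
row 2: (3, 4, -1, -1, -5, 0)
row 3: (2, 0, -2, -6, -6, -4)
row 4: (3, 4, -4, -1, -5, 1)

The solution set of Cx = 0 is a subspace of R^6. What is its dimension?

3

Row reduce to echelon form.
Swap R1 ↔ R2
R3 ← R3 − (2/3)·R1: [0, -8/3, -4/3, -16/3, -8/3, -4]
R4 ← R4 − R1: [0, 0, -3, 0, 0, 1]
R3 ← R3 − (4/3)·R2: [0, 0, 0, 0, 0, 0]
Swap R3 ↔ R4
3 nonzero rows, so rank(C) = 3.
C has 6 columns; by rank–nullity, nullity = 6 − 3 = 3.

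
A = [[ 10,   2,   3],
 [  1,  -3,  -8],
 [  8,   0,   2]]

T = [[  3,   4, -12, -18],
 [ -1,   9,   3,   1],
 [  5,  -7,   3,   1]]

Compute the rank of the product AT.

First compute AT:
[[ 43,  37, -105, -175],
 [-34,  33, -45, -29],
 [ 34,  18, -90, -142]]
Now row reduce the product.
R2 ← R2 + (34/43)·R1: [0, 2677/43, -5505/43, -7197/43]
R3 ← R3 − (34/43)·R1: [0, -484/43, -300/43, -156/43]
R3 ← R3 + (484/2677)·R2: [0, 0, -80640/2677, -90720/2677]
3 nonzero rows, so rank(AT) = 3.

3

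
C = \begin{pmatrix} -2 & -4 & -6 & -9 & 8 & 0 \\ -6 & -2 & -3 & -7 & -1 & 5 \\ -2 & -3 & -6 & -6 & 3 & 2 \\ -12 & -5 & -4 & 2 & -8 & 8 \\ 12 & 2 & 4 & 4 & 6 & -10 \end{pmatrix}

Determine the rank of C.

Row reduce to echelon form.
R2 ← R2 − (3)·R1: [0, 10, 15, 20, -25, 5]
R3 ← R3 − R1: [0, 1, 0, 3, -5, 2]
R4 ← R4 − (6)·R1: [0, 19, 32, 56, -56, 8]
R5 ← R5 + (6)·R1: [0, -22, -32, -50, 54, -10]
R3 ← R3 − (1/10)·R2: [0, 0, -3/2, 1, -5/2, 3/2]
R4 ← R4 − (19/10)·R2: [0, 0, 7/2, 18, -17/2, -3/2]
R5 ← R5 + (11/5)·R2: [0, 0, 1, -6, -1, 1]
R4 ← R4 + (7/3)·R3: [0, 0, 0, 61/3, -43/3, 2]
R5 ← R5 + (2/3)·R3: [0, 0, 0, -16/3, -8/3, 2]
R5 ← R5 + (16/61)·R4: [0, 0, 0, 0, -392/61, 154/61]
Echelon form has 5 nonzero rows, so rank(C) = 5.

5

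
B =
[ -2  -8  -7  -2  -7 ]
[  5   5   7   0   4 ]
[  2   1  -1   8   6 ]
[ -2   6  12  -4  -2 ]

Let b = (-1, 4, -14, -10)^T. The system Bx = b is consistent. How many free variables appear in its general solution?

Row reduce the augmented matrix [B | b].
R2 ← R2 + (5/2)·R1: [0, -15, -21/2, -5, -27/2, 3/2]
R3 ← R3 + R1: [0, -7, -8, 6, -1, -15]
R4 ← R4 − R1: [0, 14, 19, -2, 5, -9]
R3 ← R3 − (7/15)·R2: [0, 0, -31/10, 25/3, 53/10, -157/10]
R4 ← R4 + (14/15)·R2: [0, 0, 46/5, -20/3, -38/5, -38/5]
R4 ← R4 + (92/31)·R3: [0, 0, 0, 560/31, 252/31, -1680/31]
The echelon form has 4 nonzero rows, and every pivot lies in the first 5 columns, so rank(B) = rank([B|b]) = 4.
The system is consistent.
Free variables = (unknowns) − (rank) = 5 − 4 = 1.

1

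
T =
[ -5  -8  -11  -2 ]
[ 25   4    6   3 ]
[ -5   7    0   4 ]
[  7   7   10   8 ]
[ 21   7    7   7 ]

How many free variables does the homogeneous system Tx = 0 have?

0

Row reduce to echelon form.
R2 ← R2 + (5)·R1: [0, -36, -49, -7]
R3 ← R3 − R1: [0, 15, 11, 6]
R4 ← R4 + (7/5)·R1: [0, -21/5, -27/5, 26/5]
R5 ← R5 + (21/5)·R1: [0, -133/5, -196/5, -7/5]
R3 ← R3 + (5/12)·R2: [0, 0, -113/12, 37/12]
R4 ← R4 − (7/60)·R2: [0, 0, 19/60, 361/60]
R5 ← R5 − (133/180)·R2: [0, 0, -539/180, 679/180]
R4 ← R4 + (19/565)·R3: [0, 0, 0, 3458/565]
R5 ← R5 − (539/1695)·R3: [0, 0, 0, 4732/1695]
R5 ← R5 − (26/57)·R4: [0, 0, 0, 0]
4 nonzero rows, so rank(T) = 4.
T has 4 columns; by rank–nullity, nullity = 4 − 4 = 0.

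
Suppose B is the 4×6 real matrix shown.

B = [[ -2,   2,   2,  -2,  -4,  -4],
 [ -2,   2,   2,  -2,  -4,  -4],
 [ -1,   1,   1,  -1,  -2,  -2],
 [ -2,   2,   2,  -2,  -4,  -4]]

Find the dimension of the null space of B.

Row reduce to echelon form.
R2 ← R2 − R1: [0, 0, 0, 0, 0, 0]
R3 ← R3 − (1/2)·R1: [0, 0, 0, 0, 0, 0]
R4 ← R4 − R1: [0, 0, 0, 0, 0, 0]
1 nonzero row, so rank(B) = 1.
B has 6 columns; by rank–nullity, nullity = 6 − 1 = 5.

5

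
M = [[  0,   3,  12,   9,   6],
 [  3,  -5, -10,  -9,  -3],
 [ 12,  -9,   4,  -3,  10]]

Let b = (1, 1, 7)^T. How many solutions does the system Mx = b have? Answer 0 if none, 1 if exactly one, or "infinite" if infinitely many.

Row reduce the augmented matrix [M | b].
Swap R1 ↔ R2
R3 ← R3 − (4)·R1: [0, 11, 44, 33, 22, 3]
R3 ← R3 − (11/3)·R2: [0, 0, 0, 0, 0, -2/3]
The echelon form has 3 nonzero rows; the last pivot sits in the augmented column, so rank(M) = 2 but rank([M|b]) = 3.
Since the ranks differ, the system is inconsistent.
It has no solutions.

0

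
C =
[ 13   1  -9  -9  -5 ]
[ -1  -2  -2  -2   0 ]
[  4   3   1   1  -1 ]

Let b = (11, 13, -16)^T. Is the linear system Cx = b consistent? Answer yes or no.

Row reduce the augmented matrix [C | b].
R2 ← R2 + (1/13)·R1: [0, -25/13, -35/13, -35/13, -5/13, 180/13]
R3 ← R3 − (4/13)·R1: [0, 35/13, 49/13, 49/13, 7/13, -252/13]
R3 ← R3 + (7/5)·R2: [0, 0, 0, 0, 0, 0]
The echelon form has 2 nonzero rows, and every pivot lies in the first 5 columns, so rank(C) = rank([C|b]) = 2.
The system is consistent.

yes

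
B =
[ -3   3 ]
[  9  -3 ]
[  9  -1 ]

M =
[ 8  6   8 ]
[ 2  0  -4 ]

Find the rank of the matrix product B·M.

First compute BM:
[[-18, -18, -36],
 [ 66,  54,  84],
 [ 70,  54,  76]]
Now row reduce the product.
R2 ← R2 + (11/3)·R1: [0, -12, -48]
R3 ← R3 + (35/9)·R1: [0, -16, -64]
R3 ← R3 − (4/3)·R2: [0, 0, 0]
2 nonzero rows, so rank(BM) = 2.

2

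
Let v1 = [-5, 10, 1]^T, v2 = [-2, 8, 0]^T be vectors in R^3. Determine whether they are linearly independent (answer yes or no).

yes

Form the matrix with these vectors as rows and row reduce.
R2 ← R2 − (2/5)·R1: [0, 4, -2/5]
2 nonzero rows, so the 2 vectors span a space of dimension 2.
Since 2 = 2, the vectors are linearly independent.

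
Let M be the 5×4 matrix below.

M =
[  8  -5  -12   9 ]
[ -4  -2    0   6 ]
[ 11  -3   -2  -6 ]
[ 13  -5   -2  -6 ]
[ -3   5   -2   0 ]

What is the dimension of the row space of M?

3

Row reduce to echelon form.
R2 ← R2 + (1/2)·R1: [0, -9/2, -6, 21/2]
R3 ← R3 − (11/8)·R1: [0, 31/8, 29/2, -147/8]
R4 ← R4 − (13/8)·R1: [0, 25/8, 35/2, -165/8]
R5 ← R5 + (3/8)·R1: [0, 25/8, -13/2, 27/8]
R3 ← R3 + (31/36)·R2: [0, 0, 28/3, -28/3]
R4 ← R4 + (25/36)·R2: [0, 0, 40/3, -40/3]
R5 ← R5 + (25/36)·R2: [0, 0, -32/3, 32/3]
R4 ← R4 − (10/7)·R3: [0, 0, 0, 0]
R5 ← R5 + (8/7)·R3: [0, 0, 0, 0]
Echelon form has 3 nonzero rows, so rank(M) = 3.
The row space has dimension equal to the rank: 3.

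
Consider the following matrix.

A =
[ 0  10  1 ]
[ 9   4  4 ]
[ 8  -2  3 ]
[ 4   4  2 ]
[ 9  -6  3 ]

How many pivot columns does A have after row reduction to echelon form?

Row reduce to echelon form.
Swap R1 ↔ R2
R3 ← R3 − (8/9)·R1: [0, -50/9, -5/9]
R4 ← R4 − (4/9)·R1: [0, 20/9, 2/9]
R5 ← R5 − R1: [0, -10, -1]
R3 ← R3 + (5/9)·R2: [0, 0, 0]
R4 ← R4 − (2/9)·R2: [0, 0, 0]
R5 ← R5 + R2: [0, 0, 0]
Echelon form has 2 nonzero rows, so rank(A) = 2.
Each nonzero row contributes one pivot column: 2 pivot columns.

2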